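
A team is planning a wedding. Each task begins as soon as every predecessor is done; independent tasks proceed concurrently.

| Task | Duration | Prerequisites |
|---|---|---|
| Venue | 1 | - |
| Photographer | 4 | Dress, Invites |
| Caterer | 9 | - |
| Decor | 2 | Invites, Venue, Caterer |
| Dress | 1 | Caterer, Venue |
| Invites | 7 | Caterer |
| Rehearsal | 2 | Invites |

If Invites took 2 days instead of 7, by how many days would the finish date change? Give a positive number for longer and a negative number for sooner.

Baseline: Caterer→Invites→Photographer = 9+7+4 = 20 → 20 days.
Invites lies on that path, so at 2 days the path becomes 15 days.
That remains the longest chain; total 15 days.
Change in finish: 15 − 20 = -5 days.

-5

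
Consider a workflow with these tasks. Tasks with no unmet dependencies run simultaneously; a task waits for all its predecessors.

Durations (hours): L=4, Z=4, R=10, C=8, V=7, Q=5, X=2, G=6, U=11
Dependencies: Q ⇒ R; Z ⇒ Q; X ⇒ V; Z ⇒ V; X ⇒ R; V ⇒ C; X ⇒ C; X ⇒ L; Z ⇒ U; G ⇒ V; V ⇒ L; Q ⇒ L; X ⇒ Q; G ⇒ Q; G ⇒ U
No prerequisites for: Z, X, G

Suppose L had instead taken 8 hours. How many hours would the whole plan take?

The binding path is G→V→C = 6+7+8 = 21; finish at 21 hours.
L is off the critical path — its longest chain is 17 hours, giving 4 of slack.
That remains the longest chain; total 21 hours.

21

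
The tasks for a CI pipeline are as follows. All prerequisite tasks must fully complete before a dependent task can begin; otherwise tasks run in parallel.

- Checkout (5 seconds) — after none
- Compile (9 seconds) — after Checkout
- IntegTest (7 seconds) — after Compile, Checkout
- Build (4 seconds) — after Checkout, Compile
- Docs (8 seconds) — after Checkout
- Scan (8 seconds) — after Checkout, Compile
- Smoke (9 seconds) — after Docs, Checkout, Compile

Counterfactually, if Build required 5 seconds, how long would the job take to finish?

23

Actual critical path: Checkout→Compile→Smoke = 5+9+9 = 23 ⇒ 23 seconds.
Build has 5 seconds of float (longest path through it is 18).
The critical path is still Checkout→Compile→Smoke; finish is now 23 seconds.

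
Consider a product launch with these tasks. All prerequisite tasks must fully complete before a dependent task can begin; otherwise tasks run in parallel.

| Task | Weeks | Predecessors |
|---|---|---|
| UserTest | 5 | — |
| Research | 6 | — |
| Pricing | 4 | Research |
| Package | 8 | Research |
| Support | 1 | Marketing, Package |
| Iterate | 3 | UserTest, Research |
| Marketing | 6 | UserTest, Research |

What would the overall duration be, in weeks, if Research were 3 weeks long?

The binding path is Research→Package→Support = 6+8+1 = 15; finish at 15 weeks.
Since Research is critical, the -3 change carries straight to that chain (now 12 weeks).
The critical path is still Research→Package→Support; finish is now 12 weeks.

12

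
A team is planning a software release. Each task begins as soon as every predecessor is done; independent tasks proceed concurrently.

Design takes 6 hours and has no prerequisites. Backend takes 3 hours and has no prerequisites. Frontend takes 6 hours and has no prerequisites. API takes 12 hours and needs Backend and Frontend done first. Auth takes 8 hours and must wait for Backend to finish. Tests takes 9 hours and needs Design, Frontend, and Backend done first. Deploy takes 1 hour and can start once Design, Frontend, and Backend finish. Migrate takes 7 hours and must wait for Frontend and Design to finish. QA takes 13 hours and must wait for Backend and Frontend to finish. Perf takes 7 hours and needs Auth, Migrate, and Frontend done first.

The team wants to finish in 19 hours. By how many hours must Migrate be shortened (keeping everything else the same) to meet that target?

Current finish: 20 hours; target: 19.
Migrate is on every critical path, so each hour cut from Migrate cuts the finish by one (this holds down to a finish of 19).
Need 20 − 19 = 1 hour off Migrate → Migrate becomes 6 hours, finish becomes 19.

1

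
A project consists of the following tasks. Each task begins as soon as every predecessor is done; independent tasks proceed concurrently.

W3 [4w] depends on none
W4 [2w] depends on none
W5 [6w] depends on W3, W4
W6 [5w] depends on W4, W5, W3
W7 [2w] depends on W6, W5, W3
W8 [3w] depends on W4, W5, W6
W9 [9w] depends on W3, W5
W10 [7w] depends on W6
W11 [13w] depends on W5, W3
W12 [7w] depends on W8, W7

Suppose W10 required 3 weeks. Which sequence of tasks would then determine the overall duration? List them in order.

The binding path is W3→W5→W6→W8→W12 = 4+6+5+3+7 = 25; finish at 25 weeks.
W10 is off the critical path — its longest chain is 22 weeks, giving 3 of slack.
That remains the longest chain; total 25 weeks.

W3, W5, W6, W8, W12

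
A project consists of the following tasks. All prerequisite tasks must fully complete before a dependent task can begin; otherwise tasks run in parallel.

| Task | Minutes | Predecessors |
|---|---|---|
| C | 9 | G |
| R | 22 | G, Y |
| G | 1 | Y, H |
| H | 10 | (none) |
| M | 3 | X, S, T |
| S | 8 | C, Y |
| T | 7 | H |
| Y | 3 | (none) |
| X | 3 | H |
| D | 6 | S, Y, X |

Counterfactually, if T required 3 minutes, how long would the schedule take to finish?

Baseline: H→G→C→S→D = 10+1+9+8+6 = 34 → 34 minutes.
The longest path through T is only 20 minutes, so T has float 14.
No other chain overtakes it, so the finish is 34 minutes.

34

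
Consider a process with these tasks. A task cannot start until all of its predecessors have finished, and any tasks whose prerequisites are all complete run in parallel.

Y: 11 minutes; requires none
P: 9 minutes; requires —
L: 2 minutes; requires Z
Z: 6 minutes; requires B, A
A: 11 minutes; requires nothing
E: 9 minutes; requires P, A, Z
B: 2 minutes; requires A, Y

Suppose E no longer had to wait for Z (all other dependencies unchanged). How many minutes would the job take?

Original critical path: A→B→Z→E = 11+2+6+9 = 28 ⇒ 28 minutes.
Without Z→E, E's earliest start moves from 19 to 11.
The longest chain is now A→B→Z→L = 11+2+6+2 = 21, so the job takes 21 minutes.

21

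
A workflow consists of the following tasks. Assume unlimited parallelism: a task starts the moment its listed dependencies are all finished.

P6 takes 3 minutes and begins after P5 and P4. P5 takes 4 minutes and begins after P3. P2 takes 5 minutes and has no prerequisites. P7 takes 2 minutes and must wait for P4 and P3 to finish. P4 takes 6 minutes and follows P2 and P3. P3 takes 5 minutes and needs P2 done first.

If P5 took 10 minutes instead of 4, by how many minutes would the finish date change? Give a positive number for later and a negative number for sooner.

4

Critical path before the change: P2→P3→P4→P6 = 5+5+6+3 = 19 giving 19 minutes.
P5 has 2 minutes of float (longest path through it is 17).
New critical path: P2→P3→P5→P6 = 5+5+10+3 = 23 ⇒ 23 minutes.
Change in finish: 23 − 19 = +4 minutes.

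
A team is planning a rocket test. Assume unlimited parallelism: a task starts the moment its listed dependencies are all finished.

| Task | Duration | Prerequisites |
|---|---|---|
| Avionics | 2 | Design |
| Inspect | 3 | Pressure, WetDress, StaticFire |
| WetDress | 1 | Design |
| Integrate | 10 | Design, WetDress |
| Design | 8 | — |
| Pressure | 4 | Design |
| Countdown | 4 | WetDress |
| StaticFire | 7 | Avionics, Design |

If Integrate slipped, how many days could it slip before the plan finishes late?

1

Critical path: Design→Avionics→StaticFire→Inspect = 8+2+7+3 = 20, so the finish is 20 days.
Longest path through Integrate: 19 days (earliest finish 19, latest finish 20).
Slack of Integrate = 10 − 9 = 1 day.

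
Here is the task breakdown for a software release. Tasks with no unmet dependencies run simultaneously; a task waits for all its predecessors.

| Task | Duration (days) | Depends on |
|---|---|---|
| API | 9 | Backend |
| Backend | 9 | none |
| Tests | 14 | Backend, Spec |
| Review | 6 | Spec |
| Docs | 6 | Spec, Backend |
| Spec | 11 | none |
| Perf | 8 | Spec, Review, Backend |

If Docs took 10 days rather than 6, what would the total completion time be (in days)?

25

As given, the longest chain is Spec→Tests = 11+14 = 25, so the finish is 25 days.
The longest path through Docs is only 17 days, so Docs has float 8.
No other chain overtakes it, so the finish is 25 days.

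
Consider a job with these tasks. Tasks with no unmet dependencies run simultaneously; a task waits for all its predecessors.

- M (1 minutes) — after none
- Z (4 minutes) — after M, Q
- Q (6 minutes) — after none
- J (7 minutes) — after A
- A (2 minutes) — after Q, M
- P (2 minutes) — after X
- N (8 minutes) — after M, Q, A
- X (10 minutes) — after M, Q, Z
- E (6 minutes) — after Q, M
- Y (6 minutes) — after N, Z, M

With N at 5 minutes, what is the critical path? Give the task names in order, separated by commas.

Baseline: Q→A→N→Y = 6+2+8+6 = 22 → 22 minutes.
N is on the critical path; changing it to 5 makes that path 19 minutes.
The binding chain switches to Q→Z→X→P = 6+4+10+2 = 22; finish 22 minutes.

Q, Z, X, P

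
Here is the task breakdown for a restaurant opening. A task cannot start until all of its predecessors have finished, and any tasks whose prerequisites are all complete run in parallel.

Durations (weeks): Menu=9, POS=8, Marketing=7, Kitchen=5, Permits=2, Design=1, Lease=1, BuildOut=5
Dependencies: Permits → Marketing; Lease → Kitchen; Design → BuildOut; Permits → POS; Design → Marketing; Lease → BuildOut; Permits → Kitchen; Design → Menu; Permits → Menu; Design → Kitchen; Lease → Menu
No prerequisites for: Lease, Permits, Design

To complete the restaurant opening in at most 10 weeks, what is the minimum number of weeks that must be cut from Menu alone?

Current finish: 11 weeks; target: 10.
Menu is on every critical path, so each week cut from Menu cuts the finish by one (this holds down to a finish of 10).
Need 11 − 10 = 1 week off Menu → Menu becomes 8 weeks, finish becomes 10.

1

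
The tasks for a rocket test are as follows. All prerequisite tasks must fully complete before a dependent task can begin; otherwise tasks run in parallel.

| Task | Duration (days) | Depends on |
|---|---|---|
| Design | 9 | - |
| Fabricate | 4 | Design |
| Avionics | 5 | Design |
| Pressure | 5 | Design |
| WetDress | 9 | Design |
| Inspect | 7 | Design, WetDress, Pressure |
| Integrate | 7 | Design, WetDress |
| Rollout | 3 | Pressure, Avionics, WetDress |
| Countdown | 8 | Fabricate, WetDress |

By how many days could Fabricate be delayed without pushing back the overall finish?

5

Critical path: Design→WetDress→Countdown = 9+9+8 = 26, so the finish is 26 days.
The longest chain containing Fabricate totals 21 days.
So Fabricate can slip 18 − 13 = 5 days.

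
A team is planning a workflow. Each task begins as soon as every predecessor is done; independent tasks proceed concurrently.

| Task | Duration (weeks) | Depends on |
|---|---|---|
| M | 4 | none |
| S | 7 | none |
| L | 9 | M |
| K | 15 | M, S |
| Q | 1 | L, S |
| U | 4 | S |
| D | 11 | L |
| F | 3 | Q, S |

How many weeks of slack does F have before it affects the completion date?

Critical path: M→L→D = 4+9+11 = 24, so the finish is 24 weeks.
The longest chain containing F totals 17 weeks.
Float = 24 − 17 = 7.

7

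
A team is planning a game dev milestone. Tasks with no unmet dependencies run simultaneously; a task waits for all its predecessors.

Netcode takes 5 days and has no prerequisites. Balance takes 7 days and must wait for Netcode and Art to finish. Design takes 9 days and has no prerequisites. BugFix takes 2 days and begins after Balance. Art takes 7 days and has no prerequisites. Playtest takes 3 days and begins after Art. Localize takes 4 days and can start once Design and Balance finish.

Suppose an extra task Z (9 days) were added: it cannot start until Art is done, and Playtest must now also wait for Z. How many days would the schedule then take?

19

Originally the schedule takes 18 days.
With Z inserted, Playtest now waits for max(Art, Z).
New critical path: Art→Z→Playtest = 7+9+3 = 19 ⇒ 19 days.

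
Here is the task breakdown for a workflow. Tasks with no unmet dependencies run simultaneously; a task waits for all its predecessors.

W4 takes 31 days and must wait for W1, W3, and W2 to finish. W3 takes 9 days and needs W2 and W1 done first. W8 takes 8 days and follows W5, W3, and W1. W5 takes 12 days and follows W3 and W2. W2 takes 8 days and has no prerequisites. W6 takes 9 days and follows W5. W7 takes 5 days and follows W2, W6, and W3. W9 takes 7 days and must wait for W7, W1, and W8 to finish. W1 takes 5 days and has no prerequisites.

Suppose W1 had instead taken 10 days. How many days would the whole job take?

Actual critical path: W2→W3→W5→W6→W7→W9 = 8+9+12+9+5+7 = 50 ⇒ 50 days.
W1 has 3 days of float (longest path through it is 47).
Now W1→W3→W5→W6→W7→W9 = 10+9+12+9+5+7 = 52 is longest, so the finish becomes 52 days.

52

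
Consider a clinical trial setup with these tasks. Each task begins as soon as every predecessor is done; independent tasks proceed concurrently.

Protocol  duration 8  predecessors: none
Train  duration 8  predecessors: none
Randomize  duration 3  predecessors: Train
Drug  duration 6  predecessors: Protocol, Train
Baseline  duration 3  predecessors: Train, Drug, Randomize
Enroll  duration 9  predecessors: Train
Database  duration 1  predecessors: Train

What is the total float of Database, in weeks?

The longest chain is Protocol→Drug→Baseline = 8+6+3 = 17; overall finish 17 weeks.
Database finishes as early as 9 and must finish by 17.
Slack of Database = 16 − 8 = 8 weeks.

8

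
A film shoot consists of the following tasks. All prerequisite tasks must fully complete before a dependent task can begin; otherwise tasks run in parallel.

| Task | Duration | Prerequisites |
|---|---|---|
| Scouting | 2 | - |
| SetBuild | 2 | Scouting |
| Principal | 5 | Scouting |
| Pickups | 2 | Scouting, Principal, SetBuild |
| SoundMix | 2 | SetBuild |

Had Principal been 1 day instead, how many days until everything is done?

Actual critical path: Scouting→Principal→Pickups = 2+5+2 = 9 ⇒ 9 days.
Since Principal is critical, the -4 change carries straight to that chain (now 5 days).
The binding chain switches to Scouting→SetBuild→Pickups = 2+2+2 = 6; finish 6 days.

6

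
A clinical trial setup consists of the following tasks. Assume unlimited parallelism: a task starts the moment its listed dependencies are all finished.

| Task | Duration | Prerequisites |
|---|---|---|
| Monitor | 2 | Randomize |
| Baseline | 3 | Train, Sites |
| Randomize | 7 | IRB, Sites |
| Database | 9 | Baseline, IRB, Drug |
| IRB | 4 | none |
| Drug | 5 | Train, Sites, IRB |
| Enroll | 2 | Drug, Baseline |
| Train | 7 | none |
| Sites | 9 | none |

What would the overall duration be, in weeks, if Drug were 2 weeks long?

21

Critical path before the change: Sites→Drug→Database = 9+5+9 = 23 giving 23 weeks.
Drug lies on that path, so at 2 weeks the path becomes 20 weeks.
New critical path: Sites→Baseline→Database = 9+3+9 = 21 ⇒ 21 weeks.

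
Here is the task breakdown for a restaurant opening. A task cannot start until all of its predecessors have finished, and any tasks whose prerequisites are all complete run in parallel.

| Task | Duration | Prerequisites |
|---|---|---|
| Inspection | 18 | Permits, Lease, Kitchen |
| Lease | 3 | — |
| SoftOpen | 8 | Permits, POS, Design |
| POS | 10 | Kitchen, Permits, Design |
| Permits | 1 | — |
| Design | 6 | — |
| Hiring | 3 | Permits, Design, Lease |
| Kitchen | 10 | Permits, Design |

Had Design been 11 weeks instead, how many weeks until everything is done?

39

As given, the longest chain is Design→Kitchen→POS→SoftOpen = 6+10+10+8 = 34, so the finish is 34 weeks.
Design lies on that path, so at 11 weeks the path becomes 39 weeks.
That remains the longest chain; total 39 weeks.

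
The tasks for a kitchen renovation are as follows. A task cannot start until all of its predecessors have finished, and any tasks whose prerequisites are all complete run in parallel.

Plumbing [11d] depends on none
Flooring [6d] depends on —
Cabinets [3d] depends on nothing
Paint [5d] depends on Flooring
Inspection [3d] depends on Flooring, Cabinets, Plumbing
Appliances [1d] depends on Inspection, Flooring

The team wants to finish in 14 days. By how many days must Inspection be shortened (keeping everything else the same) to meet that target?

1

Current finish: 15 days; target: 14.
Inspection is on every critical path, so each day cut from Inspection cuts the finish by one (this holds down to a finish of 13).
Need 15 − 14 = 1 day off Inspection → Inspection becomes 2 days, finish becomes 14.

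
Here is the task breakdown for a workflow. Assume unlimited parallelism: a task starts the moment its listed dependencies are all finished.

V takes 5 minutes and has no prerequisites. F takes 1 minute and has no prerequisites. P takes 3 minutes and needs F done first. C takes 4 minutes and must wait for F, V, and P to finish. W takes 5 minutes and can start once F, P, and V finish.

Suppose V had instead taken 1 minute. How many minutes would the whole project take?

9

The binding path is V→W = 5+5 = 10; finish at 10 minutes.
Since V is critical, the -4 change carries straight to that chain (now 6 minutes).
Now F→P→W = 1+3+5 = 9 is longest, so the finish becomes 9 minutes.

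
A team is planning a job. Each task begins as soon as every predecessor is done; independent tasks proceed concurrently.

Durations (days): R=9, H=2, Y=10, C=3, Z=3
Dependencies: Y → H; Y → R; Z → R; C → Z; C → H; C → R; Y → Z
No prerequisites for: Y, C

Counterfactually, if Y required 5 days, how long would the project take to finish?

17

Baseline: Y→Z→R = 10+3+9 = 22 → 22 days.
Since Y is critical, the -5 change carries straight to that chain (now 17 days).
The critical path is still Y→Z→R; finish is now 17 days.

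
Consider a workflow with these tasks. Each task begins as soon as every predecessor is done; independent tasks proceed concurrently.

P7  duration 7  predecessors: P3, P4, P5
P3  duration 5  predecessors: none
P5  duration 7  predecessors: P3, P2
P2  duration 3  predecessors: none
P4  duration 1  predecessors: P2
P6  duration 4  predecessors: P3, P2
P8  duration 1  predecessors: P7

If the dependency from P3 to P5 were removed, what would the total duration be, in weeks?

Original critical path: P3→P5→P7→P8 = 5+7+7+1 = 20 ⇒ 20 weeks.
Without P3→P5, P5's earliest start moves from 5 to 3.
The longest chain is now P2→P5→P7→P8 = 3+7+7+1 = 18, so the job takes 18 weeks.

18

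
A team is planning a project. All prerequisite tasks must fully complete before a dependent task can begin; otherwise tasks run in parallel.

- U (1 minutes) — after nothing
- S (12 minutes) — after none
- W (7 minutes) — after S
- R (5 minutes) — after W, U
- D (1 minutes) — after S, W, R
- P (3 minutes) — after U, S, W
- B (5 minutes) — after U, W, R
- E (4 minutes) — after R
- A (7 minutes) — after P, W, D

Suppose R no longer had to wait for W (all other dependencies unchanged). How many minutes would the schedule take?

29

With the dependency in place, S→W→R→D→A = 12+7+5+1+7 = 32 sets the finish at 32 minutes.
Without W→R, R's earliest start moves from 19 to 1.
The longest chain is now S→W→P→A = 12+7+3+7 = 29, so the schedule takes 29 minutes.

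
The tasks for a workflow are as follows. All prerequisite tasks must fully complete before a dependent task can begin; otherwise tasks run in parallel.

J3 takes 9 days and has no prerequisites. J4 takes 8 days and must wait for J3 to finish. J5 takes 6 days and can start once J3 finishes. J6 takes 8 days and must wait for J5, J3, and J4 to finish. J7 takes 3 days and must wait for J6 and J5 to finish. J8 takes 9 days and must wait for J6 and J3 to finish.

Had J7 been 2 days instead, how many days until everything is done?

34

Baseline: J3→J4→J6→J8 = 9+8+8+9 = 34 → 34 days.
J7 has 6 days of float (longest path through it is 28).
That remains the longest chain; total 34 days.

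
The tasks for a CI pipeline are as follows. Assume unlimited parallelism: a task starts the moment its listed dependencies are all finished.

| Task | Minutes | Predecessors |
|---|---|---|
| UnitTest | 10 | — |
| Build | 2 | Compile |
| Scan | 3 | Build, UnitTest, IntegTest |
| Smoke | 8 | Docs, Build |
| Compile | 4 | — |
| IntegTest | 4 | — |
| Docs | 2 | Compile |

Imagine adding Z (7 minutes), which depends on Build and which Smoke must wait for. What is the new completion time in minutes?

21

Originally the CI pipeline takes 14 minutes.
With Z inserted, Smoke now waits for max(Docs, Build, Z).
New critical path: Compile→Build→Z→Smoke = 4+2+7+8 = 21 ⇒ 21 minutes.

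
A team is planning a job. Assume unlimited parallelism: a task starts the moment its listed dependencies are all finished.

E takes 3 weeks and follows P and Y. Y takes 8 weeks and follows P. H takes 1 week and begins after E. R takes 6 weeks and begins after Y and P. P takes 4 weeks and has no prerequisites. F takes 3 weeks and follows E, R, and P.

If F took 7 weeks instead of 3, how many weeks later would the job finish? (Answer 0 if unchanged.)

4

As given, the longest chain is P→Y→R→F = 4+8+6+3 = 21, so the finish is 21 weeks.
F is on the critical path; changing it to 7 makes that path 25 weeks.
That remains the longest chain; total 25 weeks.
Change in finish: 25 − 21 = +4 weeks.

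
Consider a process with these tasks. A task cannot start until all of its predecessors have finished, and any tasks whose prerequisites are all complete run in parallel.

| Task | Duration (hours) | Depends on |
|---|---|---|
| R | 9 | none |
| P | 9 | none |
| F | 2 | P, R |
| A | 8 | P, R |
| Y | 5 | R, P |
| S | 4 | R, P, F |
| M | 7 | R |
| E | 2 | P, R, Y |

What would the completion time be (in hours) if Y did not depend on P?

Original critical path: R→A = 9+8 = 17 ⇒ 17 hours.
Dropping P→Y doesn't change Y's earliest start (9); another predecessor still binds.
The longest chain is now R→A = 9+8 = 17, so the schedule takes 17 hours.

17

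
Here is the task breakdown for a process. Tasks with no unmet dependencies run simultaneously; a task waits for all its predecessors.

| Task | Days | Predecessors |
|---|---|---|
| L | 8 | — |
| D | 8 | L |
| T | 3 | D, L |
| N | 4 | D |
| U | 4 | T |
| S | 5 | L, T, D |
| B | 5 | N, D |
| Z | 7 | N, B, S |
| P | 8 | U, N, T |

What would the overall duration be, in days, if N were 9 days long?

37

Critical path before the change: L→D→N→B→Z = 8+8+4+5+7 = 32 giving 32 days.
Since N is critical, the +5 change carries straight to that chain (now 37 days).
That remains the longest chain; total 37 days.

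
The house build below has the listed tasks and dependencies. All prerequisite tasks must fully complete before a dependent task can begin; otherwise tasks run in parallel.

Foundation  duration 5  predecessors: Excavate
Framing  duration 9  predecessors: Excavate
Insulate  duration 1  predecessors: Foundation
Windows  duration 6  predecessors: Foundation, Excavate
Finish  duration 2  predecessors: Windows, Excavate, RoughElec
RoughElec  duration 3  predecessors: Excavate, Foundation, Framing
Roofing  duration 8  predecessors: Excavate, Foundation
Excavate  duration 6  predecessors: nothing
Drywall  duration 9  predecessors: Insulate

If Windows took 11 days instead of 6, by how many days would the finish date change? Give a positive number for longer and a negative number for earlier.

Actual critical path: Excavate→Foundation→Insulate→Drywall = 6+5+1+9 = 21 ⇒ 21 days.
Windows is off the critical path — its longest chain is 19 days, giving 2 of slack.
The binding chain switches to Excavate→Foundation→Windows→Finish = 6+5+11+2 = 24; finish 24 days.
Change in finish: 24 − 21 = +3 days.

3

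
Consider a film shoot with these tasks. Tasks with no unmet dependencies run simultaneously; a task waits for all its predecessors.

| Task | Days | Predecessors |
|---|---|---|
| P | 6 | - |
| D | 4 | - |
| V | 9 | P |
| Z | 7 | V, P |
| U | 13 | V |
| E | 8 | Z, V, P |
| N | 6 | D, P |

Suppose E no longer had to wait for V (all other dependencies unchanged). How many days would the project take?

30

Original critical path: P→V→Z→E = 6+9+7+8 = 30 ⇒ 30 days.
Dropping V→E doesn't change E's earliest start (22); another predecessor still binds.
After: P→V→Z→E = 6+9+7+8 = 30 → 30 days.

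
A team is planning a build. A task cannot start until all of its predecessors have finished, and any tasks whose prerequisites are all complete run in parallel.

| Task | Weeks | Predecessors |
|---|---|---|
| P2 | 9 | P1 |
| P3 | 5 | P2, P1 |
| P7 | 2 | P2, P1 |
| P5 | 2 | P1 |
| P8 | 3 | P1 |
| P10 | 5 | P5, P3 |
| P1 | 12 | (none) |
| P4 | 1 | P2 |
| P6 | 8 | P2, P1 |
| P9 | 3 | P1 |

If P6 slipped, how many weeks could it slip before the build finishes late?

2

P1→P2→P3→P10 = 12+9+5+5 = 31 sets the makespan at 31 weeks.
P6 finishes as early as 29 and must finish by 31.
Slack of P6 = 23 − 21 = 2 weeks.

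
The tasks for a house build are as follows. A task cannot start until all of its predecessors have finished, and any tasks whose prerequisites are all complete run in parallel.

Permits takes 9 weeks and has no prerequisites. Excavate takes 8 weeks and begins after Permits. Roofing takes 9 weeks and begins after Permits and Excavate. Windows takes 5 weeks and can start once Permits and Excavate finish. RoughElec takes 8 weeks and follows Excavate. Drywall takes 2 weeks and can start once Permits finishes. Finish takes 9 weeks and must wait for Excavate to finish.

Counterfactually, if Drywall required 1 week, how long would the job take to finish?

26

Actual critical path: Permits→Excavate→Roofing = 9+8+9 = 26 ⇒ 26 weeks.
Drywall is off the critical path — its longest chain is 11 weeks, giving 15 of slack.
No other chain overtakes it, so the finish is 26 weeks.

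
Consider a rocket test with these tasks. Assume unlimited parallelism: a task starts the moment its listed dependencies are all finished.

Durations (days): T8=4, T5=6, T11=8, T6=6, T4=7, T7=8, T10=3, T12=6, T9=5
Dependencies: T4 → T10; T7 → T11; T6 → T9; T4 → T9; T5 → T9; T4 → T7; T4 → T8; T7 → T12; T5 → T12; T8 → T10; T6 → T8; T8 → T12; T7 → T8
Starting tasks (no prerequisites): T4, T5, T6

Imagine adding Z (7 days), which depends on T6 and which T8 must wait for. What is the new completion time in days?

Originally the project takes 25 days.
With Z inserted, T8 now waits for max(T4, T7, T6, Z).
New critical path: T4→T7→T8→T12 = 7+8+4+6 = 25 ⇒ 25 days.

25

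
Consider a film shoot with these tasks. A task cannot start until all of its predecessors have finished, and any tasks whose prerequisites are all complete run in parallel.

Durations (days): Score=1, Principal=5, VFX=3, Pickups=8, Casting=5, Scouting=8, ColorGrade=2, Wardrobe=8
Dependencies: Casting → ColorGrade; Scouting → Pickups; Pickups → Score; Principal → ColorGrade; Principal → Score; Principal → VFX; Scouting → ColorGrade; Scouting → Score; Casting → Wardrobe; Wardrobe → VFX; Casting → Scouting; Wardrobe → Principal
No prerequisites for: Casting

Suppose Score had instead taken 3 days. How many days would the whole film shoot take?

24

Baseline: Casting→Scouting→Pickups→Score = 5+8+8+1 = 22 → 22 days.
Score lies on that path, so at 3 days the path becomes 24 days.
That remains the longest chain; total 24 days.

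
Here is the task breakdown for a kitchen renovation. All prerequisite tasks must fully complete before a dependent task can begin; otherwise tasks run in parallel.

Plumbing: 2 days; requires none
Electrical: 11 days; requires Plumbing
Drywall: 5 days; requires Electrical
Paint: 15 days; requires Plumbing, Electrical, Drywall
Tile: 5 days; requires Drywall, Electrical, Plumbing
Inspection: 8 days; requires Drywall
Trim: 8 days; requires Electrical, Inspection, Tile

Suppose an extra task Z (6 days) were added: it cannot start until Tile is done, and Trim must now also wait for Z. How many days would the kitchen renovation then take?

Originally the kitchen renovation takes 34 days.
With Z inserted, Trim now waits for max(Electrical, Inspection, Tile, Z).
New critical path: Plumbing→Electrical→Drywall→Tile→Z→Trim = 2+11+5+5+6+8 = 37 ⇒ 37 days.

37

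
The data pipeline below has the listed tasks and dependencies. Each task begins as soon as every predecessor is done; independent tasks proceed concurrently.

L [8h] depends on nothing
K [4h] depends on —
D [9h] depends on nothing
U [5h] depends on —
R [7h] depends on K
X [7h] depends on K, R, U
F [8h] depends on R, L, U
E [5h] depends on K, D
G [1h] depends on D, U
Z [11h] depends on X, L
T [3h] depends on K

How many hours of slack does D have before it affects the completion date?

Critical path: K→R→X→Z = 4+7+7+11 = 29, so the finish is 29 hours.
D finishes as early as 9 and must finish by 24.
Float = 29 − 14 = 15.

15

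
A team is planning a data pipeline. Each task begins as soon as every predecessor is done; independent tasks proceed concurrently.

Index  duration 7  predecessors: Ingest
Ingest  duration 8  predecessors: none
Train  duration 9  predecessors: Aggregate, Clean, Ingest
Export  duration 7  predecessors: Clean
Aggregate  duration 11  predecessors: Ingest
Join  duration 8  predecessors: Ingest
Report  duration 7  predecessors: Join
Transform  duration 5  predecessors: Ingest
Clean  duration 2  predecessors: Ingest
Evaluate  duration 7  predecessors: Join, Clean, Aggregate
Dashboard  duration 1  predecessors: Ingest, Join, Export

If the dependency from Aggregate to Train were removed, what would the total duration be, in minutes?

26

Before: longest chain Ingest→Aggregate→Train = 8+11+9 = 28, finish 28.
Without Aggregate→Train, Train's earliest start moves from 19 to 10.
The longest chain is now Ingest→Aggregate→Evaluate = 8+11+7 = 26, so the job takes 26 minutes.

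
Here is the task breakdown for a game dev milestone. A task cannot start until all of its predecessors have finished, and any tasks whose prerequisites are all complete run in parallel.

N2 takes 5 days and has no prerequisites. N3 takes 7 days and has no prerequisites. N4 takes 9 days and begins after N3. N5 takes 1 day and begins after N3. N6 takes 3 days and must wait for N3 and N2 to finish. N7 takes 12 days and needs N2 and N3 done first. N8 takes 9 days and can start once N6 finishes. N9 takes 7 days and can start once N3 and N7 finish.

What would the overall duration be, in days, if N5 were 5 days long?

The binding path is N3→N7→N9 = 7+12+7 = 26; finish at 26 days.
N5 has 18 days of float (longest path through it is 8).
That remains the longest chain; total 26 days.

26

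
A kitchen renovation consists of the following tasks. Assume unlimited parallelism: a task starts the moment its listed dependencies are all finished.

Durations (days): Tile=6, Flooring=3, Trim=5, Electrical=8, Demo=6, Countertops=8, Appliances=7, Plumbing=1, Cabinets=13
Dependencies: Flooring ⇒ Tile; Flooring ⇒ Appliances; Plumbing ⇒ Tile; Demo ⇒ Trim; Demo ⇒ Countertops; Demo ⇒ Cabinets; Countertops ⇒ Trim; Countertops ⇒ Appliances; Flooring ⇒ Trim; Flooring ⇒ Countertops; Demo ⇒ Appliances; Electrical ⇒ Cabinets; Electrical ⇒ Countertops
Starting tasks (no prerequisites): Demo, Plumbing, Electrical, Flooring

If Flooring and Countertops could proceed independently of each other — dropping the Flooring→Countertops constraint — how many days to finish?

With the dependency in place, Electrical→Countertops→Appliances = 8+8+7 = 23 sets the finish at 23 days.
Dropping Flooring→Countertops doesn't change Countertops's earliest start (8); another predecessor still binds.
The longest chain is now Electrical→Countertops→Appliances = 8+8+7 = 23, so the kitchen renovation takes 23 days.

23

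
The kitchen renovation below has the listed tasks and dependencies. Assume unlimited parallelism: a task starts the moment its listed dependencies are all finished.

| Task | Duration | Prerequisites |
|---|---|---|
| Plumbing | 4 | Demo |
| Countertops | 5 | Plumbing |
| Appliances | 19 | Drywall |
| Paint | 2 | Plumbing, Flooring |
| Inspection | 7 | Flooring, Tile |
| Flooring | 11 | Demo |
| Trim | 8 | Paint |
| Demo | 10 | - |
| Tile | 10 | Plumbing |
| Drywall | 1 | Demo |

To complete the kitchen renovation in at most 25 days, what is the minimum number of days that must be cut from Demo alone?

Current finish: 31 days; target: 25.
Demo is on every critical path, so each day cut from Demo cuts the finish by one (this holds down to a finish of 22).
Need 31 − 25 = 6 days off Demo → Demo becomes 4 days, finish becomes 25.

6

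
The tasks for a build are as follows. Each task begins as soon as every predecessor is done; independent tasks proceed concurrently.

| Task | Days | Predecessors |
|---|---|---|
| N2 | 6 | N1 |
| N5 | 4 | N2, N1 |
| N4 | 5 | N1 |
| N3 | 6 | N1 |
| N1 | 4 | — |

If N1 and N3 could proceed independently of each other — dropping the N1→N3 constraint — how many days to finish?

14

With the dependency in place, N1→N2→N5 = 4+6+4 = 14 sets the finish at 14 days.
Without N1→N3, N3's earliest start moves from 4 to 0.
The longest chain is now N1→N2→N5 = 4+6+4 = 14, so the build takes 14 days.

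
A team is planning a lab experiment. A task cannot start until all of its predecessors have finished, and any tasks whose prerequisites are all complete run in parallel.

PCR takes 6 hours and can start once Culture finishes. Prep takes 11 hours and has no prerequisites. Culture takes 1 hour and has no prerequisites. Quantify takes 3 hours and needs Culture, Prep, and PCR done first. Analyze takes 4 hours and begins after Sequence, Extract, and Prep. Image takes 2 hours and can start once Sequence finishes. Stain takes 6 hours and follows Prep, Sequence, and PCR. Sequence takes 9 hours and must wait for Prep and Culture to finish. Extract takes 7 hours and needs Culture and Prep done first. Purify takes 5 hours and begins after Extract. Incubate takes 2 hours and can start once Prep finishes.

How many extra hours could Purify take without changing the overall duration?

3

Critical path: Prep→Sequence→Stain = 11+9+6 = 26, so the finish is 26 hours.
Purify finishes as early as 23 and must finish by 26.
Slack of Purify = 21 − 18 = 3 hours.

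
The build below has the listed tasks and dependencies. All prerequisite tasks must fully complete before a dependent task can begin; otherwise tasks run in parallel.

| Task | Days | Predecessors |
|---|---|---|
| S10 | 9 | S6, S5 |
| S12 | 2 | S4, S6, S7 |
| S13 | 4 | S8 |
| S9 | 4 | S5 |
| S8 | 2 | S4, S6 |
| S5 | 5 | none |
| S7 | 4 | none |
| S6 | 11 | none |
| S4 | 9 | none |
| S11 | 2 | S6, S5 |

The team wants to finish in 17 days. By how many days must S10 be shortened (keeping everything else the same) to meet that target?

3

Current finish: 20 days; target: 17.
S10 is on every critical path, so each day cut from S10 cuts the finish by one (this holds down to a finish of 17).
Need 20 − 17 = 3 days off S10 → S10 becomes 6 days, finish becomes 17.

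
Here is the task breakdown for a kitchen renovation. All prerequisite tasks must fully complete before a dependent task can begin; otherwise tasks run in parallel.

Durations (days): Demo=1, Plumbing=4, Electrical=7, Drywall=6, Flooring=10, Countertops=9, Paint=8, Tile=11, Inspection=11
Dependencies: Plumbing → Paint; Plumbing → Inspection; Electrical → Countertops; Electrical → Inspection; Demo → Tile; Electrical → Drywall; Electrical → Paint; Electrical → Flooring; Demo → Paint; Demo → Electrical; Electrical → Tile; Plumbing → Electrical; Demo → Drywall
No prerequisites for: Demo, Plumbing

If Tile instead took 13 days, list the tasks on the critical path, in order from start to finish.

Baseline: Plumbing→Electrical→Tile = 4+7+11 = 22 → 22 days.
Tile is on the critical path; changing it to 13 makes that path 24 days.
No other chain overtakes it, so the finish is 24 days.

Plumbing, Electrical, Tile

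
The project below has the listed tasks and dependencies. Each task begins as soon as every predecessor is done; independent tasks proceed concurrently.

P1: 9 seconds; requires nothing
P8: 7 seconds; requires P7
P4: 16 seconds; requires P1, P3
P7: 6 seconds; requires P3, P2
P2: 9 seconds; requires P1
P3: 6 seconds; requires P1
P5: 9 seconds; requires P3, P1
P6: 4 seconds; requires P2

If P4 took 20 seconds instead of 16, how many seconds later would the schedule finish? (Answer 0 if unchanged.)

4

Baseline: P1→P3→P4 = 9+6+16 = 31 → 31 seconds.
P4 lies on that path, so at 20 seconds the path becomes 35 seconds.
That remains the longest chain; total 35 seconds.
Change in finish: 35 − 31 = +4 seconds.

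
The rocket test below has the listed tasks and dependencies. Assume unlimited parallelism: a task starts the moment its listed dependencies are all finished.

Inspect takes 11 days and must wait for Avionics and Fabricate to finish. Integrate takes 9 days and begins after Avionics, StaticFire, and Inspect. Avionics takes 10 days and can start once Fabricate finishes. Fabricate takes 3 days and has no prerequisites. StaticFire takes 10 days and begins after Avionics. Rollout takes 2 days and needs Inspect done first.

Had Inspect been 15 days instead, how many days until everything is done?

37

Critical path before the change: Fabricate→Avionics→Inspect→Integrate = 3+10+11+9 = 33 giving 33 days.
Since Inspect is critical, the +4 change carries straight to that chain (now 37 days).
The critical path is still Fabricate→Avionics→Inspect→Integrate; finish is now 37 days.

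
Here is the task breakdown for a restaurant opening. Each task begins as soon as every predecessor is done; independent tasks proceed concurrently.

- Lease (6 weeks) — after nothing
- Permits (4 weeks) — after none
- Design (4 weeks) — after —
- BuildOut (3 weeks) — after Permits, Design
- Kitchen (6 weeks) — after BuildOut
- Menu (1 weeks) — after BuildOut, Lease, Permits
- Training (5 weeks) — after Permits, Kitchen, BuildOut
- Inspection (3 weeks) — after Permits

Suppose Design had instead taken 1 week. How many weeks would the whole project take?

18

Critical path before the change: Design→BuildOut→Kitchen→Training = 4+3+6+5 = 18 giving 18 weeks.
Since Design is critical, the -3 change carries straight to that chain (now 15 weeks).
New critical path: Permits→BuildOut→Kitchen→Training = 4+3+6+5 = 18 ⇒ 18 weeks.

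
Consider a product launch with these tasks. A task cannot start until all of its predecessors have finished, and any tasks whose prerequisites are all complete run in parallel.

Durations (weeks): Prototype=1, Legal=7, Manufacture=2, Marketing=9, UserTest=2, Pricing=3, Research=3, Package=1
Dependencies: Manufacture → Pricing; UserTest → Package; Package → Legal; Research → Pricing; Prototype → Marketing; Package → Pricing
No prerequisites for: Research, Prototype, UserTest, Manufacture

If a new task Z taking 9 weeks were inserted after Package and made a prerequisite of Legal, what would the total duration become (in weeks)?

Originally the plan takes 10 weeks.
With Z inserted, Legal now waits for max(Package, Z).
New critical path: UserTest→Package→Z→Legal = 2+1+9+7 = 19 ⇒ 19 weeks.

19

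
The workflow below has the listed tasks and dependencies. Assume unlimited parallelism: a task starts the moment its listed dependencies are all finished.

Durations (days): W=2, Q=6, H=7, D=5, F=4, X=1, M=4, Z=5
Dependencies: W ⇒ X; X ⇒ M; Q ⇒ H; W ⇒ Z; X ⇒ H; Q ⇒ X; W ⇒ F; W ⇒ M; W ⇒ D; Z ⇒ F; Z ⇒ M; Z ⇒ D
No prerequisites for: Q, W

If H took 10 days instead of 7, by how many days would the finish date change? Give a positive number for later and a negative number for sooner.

Actual critical path: Q→X→H = 6+1+7 = 14 ⇒ 14 days.
H lies on that path, so at 10 days the path becomes 17 days.
That remains the longest chain; total 17 days.
Change in finish: 17 − 14 = +3 days.

3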